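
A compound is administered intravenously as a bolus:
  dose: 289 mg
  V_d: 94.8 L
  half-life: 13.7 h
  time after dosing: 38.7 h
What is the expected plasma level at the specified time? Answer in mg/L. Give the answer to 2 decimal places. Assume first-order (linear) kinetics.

0.43 mg/L

C₀ = Dose / Vd = 289.0 / 94.8 = 3.049 mg/L
k = ln2 / t½ = 0.693147 / 13.7 = 0.05059 h⁻¹
C = C₀ · e^(−k·t) = 3.049 × e^(−0.05059 × 38.7)
  = 3.049 × 0.1412 = 0.4305 mg/L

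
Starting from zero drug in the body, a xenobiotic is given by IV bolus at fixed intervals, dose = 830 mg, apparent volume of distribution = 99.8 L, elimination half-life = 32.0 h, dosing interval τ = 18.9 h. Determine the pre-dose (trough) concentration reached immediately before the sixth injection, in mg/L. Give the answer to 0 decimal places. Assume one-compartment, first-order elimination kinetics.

14 mg/L

C₀ per dose = Dose / Vd = 830 / 99.8 = 8.317 mg/L
k = ln2 / t½ = 0.693147 / 32.0 = 0.02166 h⁻¹
Fraction remaining after one interval: r = e^(−kτ) = e^(−0.02166 × 18.9) = 0.6641
Before dose 6, 5 doses have been given (aged 1τ, 2τ, 3τ, 4τ, 5τ).
C_trough = C₀ × (r + r² + … + r^5) = C₀ × r(1−r^5)/(1−r)
        = 8.317 × 0.6641 × (1 − 0.1292) / (1 − 0.6641) = 14.32 mg/L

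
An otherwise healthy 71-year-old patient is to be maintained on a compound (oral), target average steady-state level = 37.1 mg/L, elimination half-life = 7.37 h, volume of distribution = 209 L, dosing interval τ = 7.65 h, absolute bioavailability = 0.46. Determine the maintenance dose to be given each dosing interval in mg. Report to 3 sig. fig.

12100 mg

k = ln2 / t½ = 0.693147 / 7.37 = 0.09405 h⁻¹
CL = k × Vd = 0.09405 × 209 = 19.66 L/h
At steady state, F × (Dose/τ) = Css × CL.
Dose = Css × CL × τ / F = 37.1 × 19.66 × 7.65 / 0.46 = 12130 mg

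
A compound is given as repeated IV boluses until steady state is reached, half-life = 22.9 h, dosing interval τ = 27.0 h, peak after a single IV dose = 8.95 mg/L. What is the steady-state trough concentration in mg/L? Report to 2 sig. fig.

7.1 mg/L

k = ln2 / t½ = 0.693147 / 22.9 = 0.03027 h⁻¹
e^(−kτ) = e^(−0.03027 × 27.0) = 0.4416
Accumulation ratio R = 1 / (1 − e^(−kτ)) = 1 / (1 − 0.4416) = 1.791
Steady-state trough = C₀ × R × e^(−kτ) = 8.95 × 1.791 × 0.4416 = 7.079 mg/L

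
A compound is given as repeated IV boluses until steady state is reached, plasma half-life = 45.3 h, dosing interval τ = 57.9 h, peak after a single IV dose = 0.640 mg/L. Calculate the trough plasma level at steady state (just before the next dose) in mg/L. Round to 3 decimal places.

0.449 mg/L

k = ln2 / t½ = 0.693147 / 45.3 = 0.01530 h⁻¹
e^(−kτ) = e^(−0.01530 × 57.9) = 0.4124
Accumulation ratio R = 1 / (1 − e^(−kτ)) = 1 / (1 − 0.4124) = 1.702
Steady-state trough = C₀ × R × e^(−kτ) = 0.640 × 1.702 × 0.4124 = 0.4492 mg/L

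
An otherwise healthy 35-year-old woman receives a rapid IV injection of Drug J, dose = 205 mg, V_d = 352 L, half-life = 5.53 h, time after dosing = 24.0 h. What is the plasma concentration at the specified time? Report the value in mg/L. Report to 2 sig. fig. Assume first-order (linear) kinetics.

C₀ = Dose / Vd = 205.0 / 352 = 0.5824 mg/L
k = ln2 / t½ = 0.693147 / 5.53 = 0.1253 h⁻¹
C = C₀ · e^(−k·t) = 0.5824 × e^(−0.1253 × 24.0)
  = 0.5824 × 0.04943 = 0.02879 mg/L

0.029 mg/L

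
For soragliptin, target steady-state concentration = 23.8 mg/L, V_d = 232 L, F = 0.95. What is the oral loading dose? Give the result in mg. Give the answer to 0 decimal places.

5812 mg

LD = Css × Vd / F = 23.8 × 232 / 0.95 = 5812 mg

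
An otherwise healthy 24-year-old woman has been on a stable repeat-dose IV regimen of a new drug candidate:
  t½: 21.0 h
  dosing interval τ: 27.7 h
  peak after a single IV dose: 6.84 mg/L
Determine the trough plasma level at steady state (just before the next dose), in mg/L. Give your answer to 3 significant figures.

4.58 mg/L

k = ln2 / t½ = 0.693147 / 21.0 = 0.03301 h⁻¹
e^(−kτ) = e^(−0.03301 × 27.7) = 0.4008
Accumulation ratio R = 1 / (1 − e^(−kτ)) = 1 / (1 − 0.4008) = 1.669
Steady-state trough = C₀ × R × e^(−kτ) = 6.84 × 1.669 × 0.4008 = 4.576 mg/L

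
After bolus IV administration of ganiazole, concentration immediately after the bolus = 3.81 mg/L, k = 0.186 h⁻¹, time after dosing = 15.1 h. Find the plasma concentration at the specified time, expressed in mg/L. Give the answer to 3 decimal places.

C = C₀ · e^(−k·t) = 3.810 × e^(−0.1860 × 15.1)
  = 3.810 × 0.06029 = 0.2297 mg/L

0.230 mg/L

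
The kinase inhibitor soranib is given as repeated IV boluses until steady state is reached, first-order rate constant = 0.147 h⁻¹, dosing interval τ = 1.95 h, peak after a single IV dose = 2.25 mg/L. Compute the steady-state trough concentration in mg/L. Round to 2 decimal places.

e^(−kτ) = e^(−0.1470 × 1.95) = 0.7508
Accumulation ratio R = 1 / (1 − e^(−kτ)) = 1 / (1 − 0.7508) = 4.013
Steady-state trough = C₀ × R × e^(−kτ) = 2.25 × 4.013 × 0.7508 = 6.779 mg/L

6.78 mg/L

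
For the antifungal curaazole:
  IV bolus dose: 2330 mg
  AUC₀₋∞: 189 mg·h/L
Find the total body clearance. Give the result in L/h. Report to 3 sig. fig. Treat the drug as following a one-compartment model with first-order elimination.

12.3 L/h

CL = Dose / AUC = 2330 / 189 = 12.33 L/h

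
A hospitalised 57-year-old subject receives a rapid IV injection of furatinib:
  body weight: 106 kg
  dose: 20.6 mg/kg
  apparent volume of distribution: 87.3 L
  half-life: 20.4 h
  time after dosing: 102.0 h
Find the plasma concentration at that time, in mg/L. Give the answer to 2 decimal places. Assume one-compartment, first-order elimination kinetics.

Total dose = 20.6 × 106 = 2184 mg
C₀ = Dose / Vd = 2184 / 87.3 = 25.02 mg/L
k = ln2 / t½ = 0.693147 / 20.4 = 0.03398 h⁻¹
t / t½ = 102.0 / 20.4 = 5 half-lives
C = C₀ × (1/2)^5 = 25.02 × 0.03125 = 0.7819 mg/L

0.78 mg/L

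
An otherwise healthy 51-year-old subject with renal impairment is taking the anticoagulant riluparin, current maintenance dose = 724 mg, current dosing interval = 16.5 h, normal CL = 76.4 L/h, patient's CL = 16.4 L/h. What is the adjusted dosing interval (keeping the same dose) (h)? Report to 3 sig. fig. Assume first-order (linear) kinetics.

76.9 h

To keep the same average steady-state level, dosing rate must scale with clearance.
CL ratio = 16.4 / 76.4 = 0.2147
New interval (same dose) = 16.5 / 0.2147 = 76.85 h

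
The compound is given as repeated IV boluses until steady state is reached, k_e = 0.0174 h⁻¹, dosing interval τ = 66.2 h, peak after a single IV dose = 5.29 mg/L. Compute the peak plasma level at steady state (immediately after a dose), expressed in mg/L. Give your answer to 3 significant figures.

7.73 mg/L

e^(−kτ) = e^(−0.01740 × 66.2) = 0.3160
Accumulation ratio R = 1 / (1 − e^(−kτ)) = 1 / (1 − 0.3160) = 1.462
Steady-state peak = C₀ × R = 5.29 × 1.462 = 7.734 mg/L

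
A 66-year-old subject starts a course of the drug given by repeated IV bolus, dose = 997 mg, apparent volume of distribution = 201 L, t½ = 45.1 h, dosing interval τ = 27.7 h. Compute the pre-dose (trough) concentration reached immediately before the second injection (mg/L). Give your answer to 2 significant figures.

C₀ per dose = Dose / Vd = 997 / 201 = 4.960 mg/L
k = ln2 / t½ = 0.693147 / 45.1 = 0.01537 h⁻¹
Fraction remaining after one interval: r = e^(−kτ) = e^(−0.01537 × 27.7) = 0.6533
Before dose 2, 1 dose has been given (aged 1τ).
C_trough = C₀ × r = 4.960 × 0.6533 = 3.240 mg/L

3.2 mg/L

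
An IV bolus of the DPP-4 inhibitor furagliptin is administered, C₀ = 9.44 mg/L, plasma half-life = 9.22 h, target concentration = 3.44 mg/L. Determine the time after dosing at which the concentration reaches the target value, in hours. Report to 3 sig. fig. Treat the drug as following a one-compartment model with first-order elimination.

k = ln2 / t½ = 0.693147 / 9.22 = 0.07518 h⁻¹
t = ln(C₀ / C) / k = ln(9.440 / 3.44) / 0.07518
  = ln(2.744) / 0.07518 = 1.009 / 0.07518 = 13.42 h

13.4 h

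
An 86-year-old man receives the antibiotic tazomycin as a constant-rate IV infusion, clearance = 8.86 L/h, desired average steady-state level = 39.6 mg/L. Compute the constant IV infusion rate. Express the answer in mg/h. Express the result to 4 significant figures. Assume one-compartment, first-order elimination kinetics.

At steady state, infusion rate R₀ = Css × CL = 39.6 × 8.860 = 350.9 mg/h

350.9 mg/h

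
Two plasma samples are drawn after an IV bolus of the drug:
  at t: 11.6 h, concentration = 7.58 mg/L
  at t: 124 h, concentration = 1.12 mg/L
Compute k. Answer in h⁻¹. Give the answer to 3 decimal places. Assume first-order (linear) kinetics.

k = ln(C₁/C₂) / (t₂ − t₁) = ln(7.58/1.12) / (124 − 11.6)
  = 1.912 / 112.4 = 0.01701 h⁻¹

0.017 h⁻¹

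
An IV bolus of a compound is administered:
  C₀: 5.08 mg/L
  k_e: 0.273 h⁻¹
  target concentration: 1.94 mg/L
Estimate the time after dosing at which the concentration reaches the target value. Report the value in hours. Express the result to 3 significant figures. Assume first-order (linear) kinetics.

3.53 h

t = ln(C₀ / C) / k = ln(5.080 / 1.94) / 0.2730
  = ln(2.619) / 0.2730 = 0.9628 / 0.2730 = 3.527 h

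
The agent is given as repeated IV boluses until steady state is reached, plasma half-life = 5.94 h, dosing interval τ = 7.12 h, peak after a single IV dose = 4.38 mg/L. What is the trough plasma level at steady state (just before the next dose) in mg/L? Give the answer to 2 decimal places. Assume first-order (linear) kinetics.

k = ln2 / t½ = 0.693147 / 5.94 = 0.1167 h⁻¹
e^(−kτ) = e^(−0.1167 × 7.12) = 0.4357
Accumulation ratio R = 1 / (1 − e^(−kτ)) = 1 / (1 − 0.4357) = 1.772
Steady-state trough = C₀ × R × e^(−kτ) = 4.38 × 1.772 × 0.4357 = 3.382 mg/L

3.38 mg/L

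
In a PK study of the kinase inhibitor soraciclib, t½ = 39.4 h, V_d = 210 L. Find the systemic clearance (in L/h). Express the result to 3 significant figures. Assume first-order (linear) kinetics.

k = ln2 / t½ = 0.693147 / 39.4 = 0.01759 h⁻¹
CL = k × Vd = 0.01759 × 210 = 3.694 L/h

3.69 L/h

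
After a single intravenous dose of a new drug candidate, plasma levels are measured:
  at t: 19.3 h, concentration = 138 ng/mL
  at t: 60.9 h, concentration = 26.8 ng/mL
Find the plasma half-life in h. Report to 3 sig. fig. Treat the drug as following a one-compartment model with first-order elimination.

k = ln(C₁/C₂) / (t₂ − t₁) = ln(138/26.8) / (60.9 − 19.3)
  = 1.639 / 41.60 = 0.03940 h⁻¹
t½ = ln2 / k = 0.693147 / 0.03940 = 17.59 h

17.6 h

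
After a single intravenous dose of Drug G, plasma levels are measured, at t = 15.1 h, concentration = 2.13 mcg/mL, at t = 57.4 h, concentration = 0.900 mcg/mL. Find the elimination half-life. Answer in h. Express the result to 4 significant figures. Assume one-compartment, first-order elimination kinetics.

34.03 h

k = ln(C₁/C₂) / (t₂ − t₁) = ln(2.13/0.900) / (57.4 − 15.1)
  = 0.8615 / 42.30 = 0.02037 h⁻¹
t½ = ln2 / k = 0.693147 / 0.02037 = 34.03 h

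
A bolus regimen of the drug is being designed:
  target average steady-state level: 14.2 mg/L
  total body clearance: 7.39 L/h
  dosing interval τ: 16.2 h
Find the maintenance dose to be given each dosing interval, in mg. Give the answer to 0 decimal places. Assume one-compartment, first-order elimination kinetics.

1700 mg

At steady state, Dose/τ = Css × CL.
Dose = Css × CL × τ = 14.2 × 7.390 × 16.2 = 1700 mg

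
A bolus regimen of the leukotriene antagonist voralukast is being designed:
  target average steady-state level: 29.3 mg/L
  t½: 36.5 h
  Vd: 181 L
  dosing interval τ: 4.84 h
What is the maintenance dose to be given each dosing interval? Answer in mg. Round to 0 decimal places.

k = ln2 / t½ = 0.693147 / 36.5 = 0.01899 h⁻¹
CL = k × Vd = 0.01899 × 181 = 3.437 L/h
At steady state, Dose/τ = Css × CL.
Dose = Css × CL × τ = 29.3 × 3.437 × 4.84 = 487.4 mg

487 mg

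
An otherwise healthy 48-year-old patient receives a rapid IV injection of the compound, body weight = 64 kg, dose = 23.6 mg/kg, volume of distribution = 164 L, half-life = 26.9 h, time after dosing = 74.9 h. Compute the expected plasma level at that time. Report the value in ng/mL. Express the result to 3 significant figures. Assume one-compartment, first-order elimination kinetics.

1340 ng/mL

Total dose = 23.6 × 64 = 1510 mg
C₀ = Dose / Vd = 1510 / 164 = 9.207 mg/L
k = ln2 / t½ = 0.693147 / 26.9 = 0.02577 h⁻¹
C = C₀ · e^(−k·t) = 9.207 × e^(−0.02577 × 74.9)
  = 9.207 × 0.1451 = 1.336 mg/L
Convert: 1.336 mg/L × 1000 = 1336 ng/mL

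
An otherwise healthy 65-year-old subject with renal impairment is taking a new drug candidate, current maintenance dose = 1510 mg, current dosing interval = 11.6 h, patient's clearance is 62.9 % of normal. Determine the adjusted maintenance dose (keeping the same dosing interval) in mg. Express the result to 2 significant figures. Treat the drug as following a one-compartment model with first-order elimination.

950 mg

To keep the same average steady-state level, dosing rate must scale with clearance.
CL ratio = 62.9 / 100 = 0.6290
New dose (same interval) = 1510 × 0.6290 = 949.8 mg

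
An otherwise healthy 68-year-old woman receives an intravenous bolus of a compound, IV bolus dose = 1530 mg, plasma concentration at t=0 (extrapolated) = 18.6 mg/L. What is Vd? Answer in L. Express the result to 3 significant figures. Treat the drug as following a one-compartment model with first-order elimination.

82.3 L

Vd = Dose / C₀ = 1530 / 18.6 = 82.26 L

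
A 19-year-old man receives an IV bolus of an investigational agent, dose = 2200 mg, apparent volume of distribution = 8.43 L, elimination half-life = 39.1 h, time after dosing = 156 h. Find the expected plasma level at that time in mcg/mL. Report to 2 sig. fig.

16 mcg/mL

C₀ = Dose / Vd = 2200 / 8.43 = 261.0 mg/L
k = ln2 / t½ = 0.693147 / 39.1 = 0.01773 h⁻¹
C = C₀ · e^(−k·t) = 261.0 × e^(−0.01773 × 156)
  = 261.0 × 0.06292 = 16.42 mg/L
(16.42 mg/L = 16.42 mcg/mL)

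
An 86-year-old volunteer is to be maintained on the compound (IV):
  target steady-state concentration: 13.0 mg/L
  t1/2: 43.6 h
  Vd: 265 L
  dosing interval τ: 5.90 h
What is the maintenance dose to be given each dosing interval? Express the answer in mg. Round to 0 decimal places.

k = ln2 / t½ = 0.693147 / 43.6 = 0.01590 h⁻¹
CL = k × Vd = 0.01590 × 265 = 4.214 L/h
At steady state, Dose/τ = Css × CL.
Dose = Css × CL × τ = 13.0 × 4.214 × 5.90 = 323.2 mg

323 mg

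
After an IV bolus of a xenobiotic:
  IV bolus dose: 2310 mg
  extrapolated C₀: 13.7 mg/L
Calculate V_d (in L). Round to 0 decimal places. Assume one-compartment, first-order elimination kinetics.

Vd = Dose / C₀ = 2310 / 13.7 = 168.6 L

169 L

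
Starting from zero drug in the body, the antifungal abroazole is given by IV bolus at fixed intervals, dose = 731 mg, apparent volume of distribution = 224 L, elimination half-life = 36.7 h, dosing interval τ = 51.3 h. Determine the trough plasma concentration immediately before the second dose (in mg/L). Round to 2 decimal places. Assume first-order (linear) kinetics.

1.24 mg/L

C₀ per dose = Dose / Vd = 731 / 224 = 3.263 mg/L
k = ln2 / t½ = 0.693147 / 36.7 = 0.01889 h⁻¹
Fraction remaining after one interval: r = e^(−kτ) = e^(−0.01889 × 51.3) = 0.3794
Before dose 2, 1 dose has been given (aged 1τ).
C_trough = C₀ × r = 3.263 × 0.3794 = 1.238 mg/L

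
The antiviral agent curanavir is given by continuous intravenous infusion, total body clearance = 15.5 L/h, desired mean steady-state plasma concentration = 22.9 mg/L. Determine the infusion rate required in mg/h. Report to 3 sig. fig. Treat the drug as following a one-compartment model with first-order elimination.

355 mg/h

At steady state, infusion rate R₀ = Css × CL = 22.9 × 15.50 = 355.0 mg/h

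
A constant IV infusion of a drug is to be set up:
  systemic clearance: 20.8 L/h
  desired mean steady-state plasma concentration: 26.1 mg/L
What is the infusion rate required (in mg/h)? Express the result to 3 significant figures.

543 mg/h

At steady state, infusion rate R₀ = Css × CL = 26.1 × 20.80 = 542.9 mg/h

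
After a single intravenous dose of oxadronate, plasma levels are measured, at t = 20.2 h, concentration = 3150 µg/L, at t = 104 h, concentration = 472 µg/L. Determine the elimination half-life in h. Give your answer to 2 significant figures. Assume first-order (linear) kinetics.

31 h

k = ln(C₁/C₂) / (t₂ − t₁) = ln(3150/472) / (104 − 20.2)
  = 1.898 / 83.80 = 0.02265 h⁻¹
t½ = ln2 / k = 0.693147 / 0.02265 = 30.60 h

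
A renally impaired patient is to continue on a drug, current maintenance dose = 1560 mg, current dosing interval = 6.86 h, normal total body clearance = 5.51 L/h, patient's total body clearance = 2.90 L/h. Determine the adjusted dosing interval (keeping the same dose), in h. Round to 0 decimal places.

13 h

To keep the same average steady-state level, dosing rate must scale with clearance.
CL ratio = 2.90 / 5.51 = 0.5263
New interval (same dose) = 6.86 / 0.5263 = 13.03 h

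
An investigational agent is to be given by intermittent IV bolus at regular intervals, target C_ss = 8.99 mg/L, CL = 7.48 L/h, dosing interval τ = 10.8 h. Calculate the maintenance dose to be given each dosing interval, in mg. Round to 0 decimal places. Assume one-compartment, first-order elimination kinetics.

726 mg

At steady state, Dose/τ = Css × CL.
Dose = Css × CL × τ = 8.99 × 7.480 × 10.8 = 726.2 mg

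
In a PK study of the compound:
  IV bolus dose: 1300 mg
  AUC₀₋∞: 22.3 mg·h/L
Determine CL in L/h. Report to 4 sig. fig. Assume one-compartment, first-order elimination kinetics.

58.30 L/h

CL = Dose / AUC = 1300 / 22.3 = 58.30 L/h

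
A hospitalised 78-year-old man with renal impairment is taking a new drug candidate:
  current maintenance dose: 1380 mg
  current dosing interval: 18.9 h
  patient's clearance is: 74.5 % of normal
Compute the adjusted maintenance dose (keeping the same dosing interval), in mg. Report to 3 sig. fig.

To keep the same average steady-state level, dosing rate must scale with clearance.
CL ratio = 74.5 / 100 = 0.7450
New dose (same interval) = 1380 × 0.7450 = 1028 mg

1030 mg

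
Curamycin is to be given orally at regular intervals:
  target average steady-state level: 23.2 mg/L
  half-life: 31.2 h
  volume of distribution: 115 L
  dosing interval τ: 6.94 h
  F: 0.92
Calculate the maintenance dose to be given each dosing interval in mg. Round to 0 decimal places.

447 mg

k = ln2 / t½ = 0.693147 / 31.2 = 0.02222 h⁻¹
CL = k × Vd = 0.02222 × 115 = 2.555 L/h
At steady state, F × (Dose/τ) = Css × CL.
Dose = Css × CL × τ / F = 23.2 × 2.555 × 6.94 / 0.92 = 447.1 mg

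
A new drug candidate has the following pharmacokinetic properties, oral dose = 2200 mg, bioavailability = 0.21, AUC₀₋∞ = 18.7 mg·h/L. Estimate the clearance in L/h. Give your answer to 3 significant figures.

CL = F·Dose / AUC = 0.21 × 2200 / 18.7 = 24.71 L/h

24.7 L/h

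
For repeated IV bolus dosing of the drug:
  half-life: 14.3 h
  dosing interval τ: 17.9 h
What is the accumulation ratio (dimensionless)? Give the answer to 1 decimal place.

k = ln2 / t½ = 0.693147 / 14.3 = 0.04847 h⁻¹
e^(−kτ) = e^(−0.04847 × 17.9) = 0.4200
Accumulation ratio R = 1 / (1 − e^(−kτ)) = 1 / (1 − 0.4200) = 1.724

1.7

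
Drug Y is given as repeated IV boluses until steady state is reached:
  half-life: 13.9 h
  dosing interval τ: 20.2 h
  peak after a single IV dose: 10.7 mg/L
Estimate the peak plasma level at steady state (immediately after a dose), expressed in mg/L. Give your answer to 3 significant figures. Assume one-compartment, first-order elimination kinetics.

16.9 mg/L

k = ln2 / t½ = 0.693147 / 13.9 = 0.04987 h⁻¹
e^(−kτ) = e^(−0.04987 × 20.2) = 0.3652
Accumulation ratio R = 1 / (1 − e^(−kτ)) = 1 / (1 − 0.3652) = 1.575
Steady-state peak = C₀ × R = 10.7 × 1.575 = 16.85 mg/L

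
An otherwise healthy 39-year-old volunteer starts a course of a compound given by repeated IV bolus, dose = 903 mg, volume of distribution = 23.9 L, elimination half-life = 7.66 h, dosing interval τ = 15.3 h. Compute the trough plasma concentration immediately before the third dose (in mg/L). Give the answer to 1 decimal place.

11.8 mg/L

C₀ per dose = Dose / Vd = 903 / 23.9 = 37.78 mg/L
k = ln2 / t½ = 0.693147 / 7.66 = 0.09049 h⁻¹
Fraction remaining after one interval: r = e^(−kτ) = e^(−0.09049 × 15.3) = 0.2504
Before dose 3, 2 doses have been given (aged 1τ, 2τ).
C_trough = C₀ × (r + r²) = 37.78 × (0.2504 + 0.06270) = 11.83 mg/L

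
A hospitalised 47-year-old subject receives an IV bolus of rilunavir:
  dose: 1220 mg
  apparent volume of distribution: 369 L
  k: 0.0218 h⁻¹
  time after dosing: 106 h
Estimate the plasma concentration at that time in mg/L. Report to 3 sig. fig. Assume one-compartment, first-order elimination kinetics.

C₀ = Dose / Vd = 1220 / 369 = 3.306 mg/L
C = C₀ · e^(−k·t) = 3.306 × e^(−0.02180 × 106)
  = 3.306 × 0.09918 = 0.3279 mg/L

0.328 mg/L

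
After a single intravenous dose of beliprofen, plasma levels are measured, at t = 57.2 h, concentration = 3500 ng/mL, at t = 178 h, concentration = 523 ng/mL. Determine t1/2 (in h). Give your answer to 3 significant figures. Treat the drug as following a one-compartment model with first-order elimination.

44.0 h

k = ln(C₁/C₂) / (t₂ − t₁) = ln(3500/523) / (178 − 57.2)
  = 1.901 / 120.8 = 0.01574 h⁻¹
t½ = ln2 / k = 0.693147 / 0.01574 = 44.04 h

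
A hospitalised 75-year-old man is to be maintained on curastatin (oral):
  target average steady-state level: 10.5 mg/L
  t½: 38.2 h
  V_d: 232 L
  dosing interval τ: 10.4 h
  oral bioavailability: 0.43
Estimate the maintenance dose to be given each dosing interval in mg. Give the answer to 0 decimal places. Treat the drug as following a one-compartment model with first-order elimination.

k = ln2 / t½ = 0.693147 / 38.2 = 0.01815 h⁻¹
CL = k × Vd = 0.01815 × 232 = 4.211 L/h
At steady state, F × (Dose/τ) = Css × CL.
Dose = Css × CL × τ / F = 10.5 × 4.211 × 10.4 / 0.43 = 1069 mg

1069 mg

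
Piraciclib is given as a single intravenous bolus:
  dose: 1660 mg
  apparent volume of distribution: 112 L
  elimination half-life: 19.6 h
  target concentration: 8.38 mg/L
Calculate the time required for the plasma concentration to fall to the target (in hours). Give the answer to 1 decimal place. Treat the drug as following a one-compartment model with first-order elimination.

16.1 h

C₀ = Dose / Vd = 1660 / 112 = 14.82 mg/L
k = ln2 / t½ = 0.693147 / 19.6 = 0.03536 h⁻¹
t = ln(C₀ / C) / k = ln(14.82 / 8.38) / 0.03536
  = ln(1.768) / 0.03536 = 0.5698 / 0.03536 = 16.11 h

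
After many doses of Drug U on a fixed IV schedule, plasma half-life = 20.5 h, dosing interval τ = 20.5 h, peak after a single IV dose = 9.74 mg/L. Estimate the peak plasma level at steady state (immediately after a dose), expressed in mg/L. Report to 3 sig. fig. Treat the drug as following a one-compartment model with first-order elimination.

19.5 mg/L

k = ln2 / t½ = 0.693147 / 20.5 = 0.03381 h⁻¹
e^(−kτ) = e^(−0.03381 × 20.5) = 0.5000
Accumulation ratio R = 1 / (1 − e^(−kτ)) = 1 / (1 − 0.5000) = 2.000
Steady-state peak = C₀ × R = 9.74 × 2.000 = 19.48 mg/L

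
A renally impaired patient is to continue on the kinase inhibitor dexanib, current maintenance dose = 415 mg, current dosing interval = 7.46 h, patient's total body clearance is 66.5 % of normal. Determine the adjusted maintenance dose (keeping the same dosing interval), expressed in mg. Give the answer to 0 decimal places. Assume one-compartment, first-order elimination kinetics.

276 mg

To keep the same average steady-state level, dosing rate must scale with clearance.
CL ratio = 66.5 / 100 = 0.6650
New dose (same interval) = 415 × 0.6650 = 276.0 mg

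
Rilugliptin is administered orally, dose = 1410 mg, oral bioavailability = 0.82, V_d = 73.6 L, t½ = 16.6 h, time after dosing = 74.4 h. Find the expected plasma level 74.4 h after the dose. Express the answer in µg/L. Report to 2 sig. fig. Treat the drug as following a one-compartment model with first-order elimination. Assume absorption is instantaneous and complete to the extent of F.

700 µg/L

Amount reaching circulation = F × Dose = 0.82 × 1410 = 1156 mg
C₀ = F·Dose / Vd = 1156 / 73.6 = 15.71 mg/L
k = ln2 / t½ = 0.693147 / 16.6 = 0.04176 h⁻¹
C = C₀ · e^(−k·t) = 15.71 × e^(−0.04176 × 74.4)
  = 15.71 × 0.04474 = 0.7029 mg/L
Convert: 0.7029 mg/L × 1000 = 702.9 µg/L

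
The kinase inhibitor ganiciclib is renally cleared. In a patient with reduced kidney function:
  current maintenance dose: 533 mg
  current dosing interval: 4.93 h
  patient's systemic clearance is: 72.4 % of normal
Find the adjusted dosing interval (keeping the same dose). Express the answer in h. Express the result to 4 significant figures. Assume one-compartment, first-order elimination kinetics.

6.809 h

To keep the same average steady-state level, dosing rate must scale with clearance.
CL ratio = 72.4 / 100 = 0.7240
New interval (same dose) = 4.93 / 0.7240 = 6.809 h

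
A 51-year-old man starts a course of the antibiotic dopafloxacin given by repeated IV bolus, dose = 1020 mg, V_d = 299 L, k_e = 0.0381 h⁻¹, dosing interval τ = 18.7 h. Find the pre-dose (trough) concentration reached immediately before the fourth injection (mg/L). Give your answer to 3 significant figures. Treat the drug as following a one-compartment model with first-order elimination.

C₀ per dose = Dose / Vd = 1020 / 299 = 3.411 mg/L
Fraction remaining after one interval: r = e^(−kτ) = e^(−0.03810 × 18.7) = 0.4904
Before dose 4, 3 doses have been given (aged 1τ, 2τ, 3τ).
C_trough = C₀ × (r + r² + … + r^3) = C₀ × r(1−r^3)/(1−r)
        = 3.411 × 0.4904 × (1 − 0.1179) / (1 − 0.4904) = 2.895 mg/L

2.90 mg/L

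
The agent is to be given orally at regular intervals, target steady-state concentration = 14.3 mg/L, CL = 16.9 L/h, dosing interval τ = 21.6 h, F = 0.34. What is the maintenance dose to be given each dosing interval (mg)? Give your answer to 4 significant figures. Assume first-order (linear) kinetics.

At steady state, F × (Dose/τ) = Css × CL.
Dose = Css × CL × τ / F = 14.3 × 16.90 × 21.6 / 0.34 = 15350 mg

15350 mg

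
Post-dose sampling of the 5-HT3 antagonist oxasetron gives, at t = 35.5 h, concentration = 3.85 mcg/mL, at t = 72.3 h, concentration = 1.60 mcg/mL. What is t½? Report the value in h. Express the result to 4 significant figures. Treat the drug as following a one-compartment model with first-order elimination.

29.05 h

k = ln(C₁/C₂) / (t₂ − t₁) = ln(3.85/1.60) / (72.3 − 35.5)
  = 0.8781 / 36.80 = 0.02386 h⁻¹
t½ = ln2 / k = 0.693147 / 0.02386 = 29.05 h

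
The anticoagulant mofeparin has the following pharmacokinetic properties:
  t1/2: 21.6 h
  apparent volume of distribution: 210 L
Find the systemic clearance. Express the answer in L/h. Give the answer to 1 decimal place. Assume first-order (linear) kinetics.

k = ln2 / t½ = 0.693147 / 21.6 = 0.03209 h⁻¹
CL = k × Vd = 0.03209 × 210 = 6.739 L/h

6.7 L/h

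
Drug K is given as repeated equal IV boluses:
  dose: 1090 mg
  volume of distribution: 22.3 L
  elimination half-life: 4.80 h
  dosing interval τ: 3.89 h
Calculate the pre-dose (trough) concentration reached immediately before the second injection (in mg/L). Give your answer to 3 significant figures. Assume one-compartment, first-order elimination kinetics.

C₀ per dose = Dose / Vd = 1090 / 22.3 = 48.88 mg/L
k = ln2 / t½ = 0.693147 / 4.80 = 0.1444 h⁻¹
Fraction remaining after one interval: r = e^(−kτ) = e^(−0.1444 × 3.89) = 0.5702
Before dose 2, 1 dose has been given (aged 1τ).
C_trough = C₀ × r = 48.88 × 0.5702 = 27.87 mg/L

27.9 mg/L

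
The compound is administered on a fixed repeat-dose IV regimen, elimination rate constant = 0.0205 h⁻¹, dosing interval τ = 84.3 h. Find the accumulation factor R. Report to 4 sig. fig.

e^(−kτ) = e^(−0.02050 × 84.3) = 0.1776
Accumulation ratio R = 1 / (1 − e^(−kτ)) = 1 / (1 − 0.1776) = 1.216

1.216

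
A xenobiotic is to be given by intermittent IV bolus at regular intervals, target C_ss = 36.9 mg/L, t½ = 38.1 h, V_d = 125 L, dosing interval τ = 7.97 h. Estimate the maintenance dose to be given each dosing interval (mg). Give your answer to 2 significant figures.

k = ln2 / t½ = 0.693147 / 38.1 = 0.01819 h⁻¹
CL = k × Vd = 0.01819 × 125 = 2.274 L/h
At steady state, Dose/τ = Css × CL.
Dose = Css × CL × τ = 36.9 × 2.274 × 7.97 = 668.8 mg

670 mg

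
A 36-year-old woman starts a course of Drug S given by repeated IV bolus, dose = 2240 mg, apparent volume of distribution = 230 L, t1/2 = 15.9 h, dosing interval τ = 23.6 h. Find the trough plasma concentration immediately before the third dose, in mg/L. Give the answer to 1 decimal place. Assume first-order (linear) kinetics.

C₀ per dose = Dose / Vd = 2240 / 230 = 9.739 mg/L
k = ln2 / t½ = 0.693147 / 15.9 = 0.04359 h⁻¹
Fraction remaining after one interval: r = e^(−kτ) = e^(−0.04359 × 23.6) = 0.3575
Before dose 3, 2 doses have been given (aged 1τ, 2τ).
C_trough = C₀ × (r + r²) = 9.739 × (0.3575 + 0.1278) = 4.726 mg/L

4.7 mg/L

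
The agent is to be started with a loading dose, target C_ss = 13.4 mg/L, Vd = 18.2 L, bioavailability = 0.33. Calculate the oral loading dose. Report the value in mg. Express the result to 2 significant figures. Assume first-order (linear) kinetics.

740 mg

LD = Css × Vd / F = 13.4 × 18.2 / 0.33 = 739.0 mg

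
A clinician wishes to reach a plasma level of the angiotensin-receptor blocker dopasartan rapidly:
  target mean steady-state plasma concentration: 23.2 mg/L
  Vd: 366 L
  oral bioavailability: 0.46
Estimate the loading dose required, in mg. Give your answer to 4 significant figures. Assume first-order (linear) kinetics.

18460 mg

LD = Css × Vd / F = 23.2 × 366 / 0.46 = 18460 mg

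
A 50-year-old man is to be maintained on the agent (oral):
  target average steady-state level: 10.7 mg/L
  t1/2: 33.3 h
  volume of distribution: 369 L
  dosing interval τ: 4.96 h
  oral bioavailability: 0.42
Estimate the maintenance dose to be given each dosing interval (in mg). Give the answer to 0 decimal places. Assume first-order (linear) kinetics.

971 mg

k = ln2 / t½ = 0.693147 / 33.3 = 0.02082 h⁻¹
CL = k × Vd = 0.02082 × 369 = 7.683 L/h
At steady state, F × (Dose/τ) = Css × CL.
Dose = Css × CL × τ / F = 10.7 × 7.683 × 4.96 / 0.42 = 970.8 mg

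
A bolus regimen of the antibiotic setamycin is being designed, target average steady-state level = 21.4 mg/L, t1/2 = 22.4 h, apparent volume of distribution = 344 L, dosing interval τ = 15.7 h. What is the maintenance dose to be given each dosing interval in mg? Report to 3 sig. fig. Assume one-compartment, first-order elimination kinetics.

3580 mg

k = ln2 / t½ = 0.693147 / 22.4 = 0.03094 h⁻¹
CL = k × Vd = 0.03094 × 344 = 10.64 L/h
At steady state, Dose/τ = Css × CL.
Dose = Css × CL × τ = 21.4 × 10.64 × 15.7 = 3575 mg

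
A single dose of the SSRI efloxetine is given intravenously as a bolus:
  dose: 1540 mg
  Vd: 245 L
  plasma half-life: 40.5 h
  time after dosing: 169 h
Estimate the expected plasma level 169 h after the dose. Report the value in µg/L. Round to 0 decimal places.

349 µg/L

C₀ = Dose / Vd = 1540 / 245 = 6.286 mg/L
k = ln2 / t½ = 0.693147 / 40.5 = 0.01711 h⁻¹
C = C₀ · e^(−k·t) = 6.286 × e^(−0.01711 × 169)
  = 6.286 × 0.05549 = 0.3488 mg/L
Convert: 0.3488 mg/L × 1000 = 348.8 µg/L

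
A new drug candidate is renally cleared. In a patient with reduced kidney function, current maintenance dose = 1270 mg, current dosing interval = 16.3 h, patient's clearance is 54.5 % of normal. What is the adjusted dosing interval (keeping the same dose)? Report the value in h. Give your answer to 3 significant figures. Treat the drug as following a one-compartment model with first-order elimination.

29.9 h

To keep the same average steady-state level, dosing rate must scale with clearance.
CL ratio = 54.5 / 100 = 0.5450
New interval (same dose) = 16.3 / 0.5450 = 29.91 h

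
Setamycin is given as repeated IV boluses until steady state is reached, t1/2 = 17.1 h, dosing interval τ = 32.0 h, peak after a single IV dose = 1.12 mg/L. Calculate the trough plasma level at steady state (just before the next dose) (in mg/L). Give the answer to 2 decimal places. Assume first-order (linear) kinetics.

0.42 mg/L

k = ln2 / t½ = 0.693147 / 17.1 = 0.04053 h⁻¹
e^(−kτ) = e^(−0.04053 × 32.0) = 0.2734
Accumulation ratio R = 1 / (1 − e^(−kτ)) = 1 / (1 − 0.2734) = 1.376
Steady-state trough = C₀ × R × e^(−kτ) = 1.12 × 1.376 × 0.2734 = 0.4213 mg/L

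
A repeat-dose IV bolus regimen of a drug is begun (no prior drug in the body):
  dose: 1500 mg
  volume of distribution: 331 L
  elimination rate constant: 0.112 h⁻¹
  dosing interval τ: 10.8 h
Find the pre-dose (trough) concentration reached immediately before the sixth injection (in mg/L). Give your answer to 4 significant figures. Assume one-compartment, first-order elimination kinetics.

C₀ per dose = Dose / Vd = 1500 / 331 = 4.532 mg/L
Fraction remaining after one interval: r = e^(−kτ) = e^(−0.1120 × 10.8) = 0.2983
Before dose 6, 5 doses have been given (aged 1τ, 2τ, 3τ, 4τ, 5τ).
C_trough = C₀ × (r + r² + … + r^5) = C₀ × r(1−r^5)/(1−r)
        = 4.532 × 0.2983 × (1 − 0.002362) / (1 − 0.2983) = 1.922 mg/L

1.922 mg/L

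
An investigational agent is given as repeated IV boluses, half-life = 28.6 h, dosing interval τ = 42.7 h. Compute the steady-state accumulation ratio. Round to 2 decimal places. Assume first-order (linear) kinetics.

k = ln2 / t½ = 0.693147 / 28.6 = 0.02424 h⁻¹
e^(−kτ) = e^(−0.02424 × 42.7) = 0.3552
Accumulation ratio R = 1 / (1 − e^(−kτ)) = 1 / (1 − 0.3552) = 1.551

1.55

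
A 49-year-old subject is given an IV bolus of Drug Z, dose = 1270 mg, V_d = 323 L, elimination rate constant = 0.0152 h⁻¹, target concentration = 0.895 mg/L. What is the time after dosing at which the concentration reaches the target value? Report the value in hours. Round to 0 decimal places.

97 h

C₀ = Dose / Vd = 1270 / 323 = 3.932 mg/L
t = ln(C₀ / C) / k = ln(3.932 / 0.895) / 0.01520
  = ln(4.393) / 0.01520 = 1.480 / 0.01520 = 97.37 h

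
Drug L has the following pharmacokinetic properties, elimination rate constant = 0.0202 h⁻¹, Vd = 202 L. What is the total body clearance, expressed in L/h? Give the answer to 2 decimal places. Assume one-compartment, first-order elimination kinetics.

4.08 L/h

CL = k × Vd = 0.0202 × 202 = 4.080 L/h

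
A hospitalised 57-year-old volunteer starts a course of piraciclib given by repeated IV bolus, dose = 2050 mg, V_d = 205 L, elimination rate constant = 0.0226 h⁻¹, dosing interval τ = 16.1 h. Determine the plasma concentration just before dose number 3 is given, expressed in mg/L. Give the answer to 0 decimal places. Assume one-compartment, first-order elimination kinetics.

12 mg/L

C₀ per dose = Dose / Vd = 2050 / 205 = 10.00 mg/L
Fraction remaining after one interval: r = e^(−kτ) = e^(−0.02260 × 16.1) = 0.6950
Before dose 3, 2 doses have been given (aged 1τ, 2τ).
C_trough = C₀ × (r + r²) = 10.00 × (0.6950 + 0.4830) = 11.78 mg/L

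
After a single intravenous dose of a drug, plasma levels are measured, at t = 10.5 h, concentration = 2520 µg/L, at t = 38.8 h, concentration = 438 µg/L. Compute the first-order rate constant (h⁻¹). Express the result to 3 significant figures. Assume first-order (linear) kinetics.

k = ln(C₁/C₂) / (t₂ − t₁) = ln(2520/438) / (38.8 − 10.5)
  = 1.750 / 28.30 = 0.06184 h⁻¹

0.0618 h⁻¹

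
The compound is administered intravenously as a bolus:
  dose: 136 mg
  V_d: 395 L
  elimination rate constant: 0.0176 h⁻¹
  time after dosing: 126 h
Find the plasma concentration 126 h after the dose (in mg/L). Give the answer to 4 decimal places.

0.0375 mg/L

C₀ = Dose / Vd = 136.0 / 395 = 0.3443 mg/L
C = C₀ · e^(−k·t) = 0.3443 × e^(−0.01760 × 126)
  = 0.3443 × 0.1089 = 0.03749 mg/L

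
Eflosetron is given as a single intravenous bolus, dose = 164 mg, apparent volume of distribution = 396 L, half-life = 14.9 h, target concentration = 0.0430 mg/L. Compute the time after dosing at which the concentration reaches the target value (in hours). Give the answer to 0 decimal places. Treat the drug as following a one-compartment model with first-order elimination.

49 h

C₀ = Dose / Vd = 164.0 / 396 = 0.4141 mg/L
k = ln2 / t½ = 0.693147 / 14.9 = 0.04652 h⁻¹
t = ln(C₀ / C) / k = ln(0.4141 / 0.0430) / 0.04652
  = ln(9.630) / 0.04652 = 2.265 / 0.04652 = 48.69 h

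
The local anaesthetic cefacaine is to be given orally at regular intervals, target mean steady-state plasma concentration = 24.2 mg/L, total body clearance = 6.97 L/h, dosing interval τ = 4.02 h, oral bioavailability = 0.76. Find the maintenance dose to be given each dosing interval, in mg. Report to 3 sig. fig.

At steady state, F × (Dose/τ) = Css × CL.
Dose = Css × CL × τ / F = 24.2 × 6.970 × 4.02 / 0.76 = 892.2 mg

892 mg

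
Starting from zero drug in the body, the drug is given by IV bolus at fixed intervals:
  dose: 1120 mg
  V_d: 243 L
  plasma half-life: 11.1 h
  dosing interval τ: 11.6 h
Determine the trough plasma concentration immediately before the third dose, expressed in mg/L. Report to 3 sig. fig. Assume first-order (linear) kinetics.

C₀ per dose = Dose / Vd = 1120 / 243 = 4.609 mg/L
k = ln2 / t½ = 0.693147 / 11.1 = 0.06245 h⁻¹
Fraction remaining after one interval: r = e^(−kτ) = e^(−0.06245 × 11.6) = 0.4846
Before dose 3, 2 doses have been given (aged 1τ, 2τ).
C_trough = C₀ × (r + r²) = 4.609 × (0.4846 + 0.2348) = 3.316 mg/L

3.32 mg/L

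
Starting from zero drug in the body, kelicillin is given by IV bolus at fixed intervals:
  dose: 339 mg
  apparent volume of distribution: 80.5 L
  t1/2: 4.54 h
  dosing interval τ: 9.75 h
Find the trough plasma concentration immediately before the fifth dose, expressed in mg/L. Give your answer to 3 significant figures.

C₀ per dose = Dose / Vd = 339 / 80.5 = 4.211 mg/L
k = ln2 / t½ = 0.693147 / 4.54 = 0.1527 h⁻¹
Fraction remaining after one interval: r = e^(−kτ) = e^(−0.1527 × 9.75) = 0.2256
Before dose 5, 4 doses have been given (aged 1τ, 2τ, 3τ, 4τ).
C_trough = C₀ × (r + r² + … + r^4) = C₀ × r(1−r^4)/(1−r)
        = 4.211 × 0.2256 × (1 − 0.002590) / (1 − 0.2256) = 1.224 mg/L

1.22 mg/L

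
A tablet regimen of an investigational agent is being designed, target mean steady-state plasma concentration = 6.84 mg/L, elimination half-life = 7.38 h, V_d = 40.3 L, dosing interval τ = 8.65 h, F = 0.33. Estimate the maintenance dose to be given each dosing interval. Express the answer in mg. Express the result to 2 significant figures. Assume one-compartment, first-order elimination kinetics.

k = ln2 / t½ = 0.693147 / 7.38 = 0.09392 h⁻¹
CL = k × Vd = 0.09392 × 40.3 = 3.785 L/h
At steady state, F × (Dose/τ) = Css × CL.
Dose = Css × CL × τ / F = 6.84 × 3.785 × 8.65 / 0.33 = 678.6 mg

680 mg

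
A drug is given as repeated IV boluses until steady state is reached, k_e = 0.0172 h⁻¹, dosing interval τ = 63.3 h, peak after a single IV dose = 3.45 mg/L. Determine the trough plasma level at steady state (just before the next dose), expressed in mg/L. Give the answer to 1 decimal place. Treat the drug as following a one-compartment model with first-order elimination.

e^(−kτ) = e^(−0.01720 × 63.3) = 0.3366
Accumulation ratio R = 1 / (1 − e^(−kτ)) = 1 / (1 − 0.3366) = 1.507
Steady-state trough = C₀ × R × e^(−kτ) = 3.45 × 1.507 × 0.3366 = 1.750 mg/L

1.8 mg/L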